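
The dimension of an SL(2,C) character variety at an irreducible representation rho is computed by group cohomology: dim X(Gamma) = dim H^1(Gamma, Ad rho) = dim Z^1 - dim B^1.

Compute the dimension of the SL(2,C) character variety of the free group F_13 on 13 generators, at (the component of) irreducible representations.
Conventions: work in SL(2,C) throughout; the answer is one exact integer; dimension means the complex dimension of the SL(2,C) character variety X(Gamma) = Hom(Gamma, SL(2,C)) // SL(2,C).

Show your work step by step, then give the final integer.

36

Here Gamma is free of rank 13 — no relator constrains a cocycle.
A cocycle picks one sl_2 vector per generator freely, giving dim Z^1 = 3*13 = 39.
dim B^1 = 3: the coboundary map is injective because an irreducible image has centralizer 0 in sl_2.
dim H^1 = 39 - 3 = 36, which is dim X.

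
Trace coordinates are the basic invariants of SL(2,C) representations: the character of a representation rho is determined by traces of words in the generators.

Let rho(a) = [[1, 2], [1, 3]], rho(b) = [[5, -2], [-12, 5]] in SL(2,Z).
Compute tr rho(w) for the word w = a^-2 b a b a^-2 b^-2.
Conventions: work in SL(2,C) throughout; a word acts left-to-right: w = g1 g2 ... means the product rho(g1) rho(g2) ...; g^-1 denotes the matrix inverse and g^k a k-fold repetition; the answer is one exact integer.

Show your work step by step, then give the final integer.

394260

rho(a^-1) = [[3, -2], [-1, 1]]
... * rho(a^-1) = [[3, -2], [-1, 1]]  ->  [[11, -8], [-4, 3]]
... * rho(b) = [[5, -2], [-12, 5]]  ->  [[151, -62], [-56, 23]]
... * rho(a) = [[1, 2], [1, 3]]  ->  [[89, 116], [-33, -43]]
... * rho(b) = [[5, -2], [-12, 5]]  ->  [[-947, 402], [351, -149]]
... * rho(a^-1) = [[3, -2], [-1, 1]]  ->  [[-3243, 2296], [1202, -851]]
... * rho(a^-1) = [[3, -2], [-1, 1]]  ->  [[-12025, 8782], [4457, -3255]]
... * rho(b^-1) = [[5, 2], [12, 5]]  ->  [[45259, 19860], [-16775, -7361]]
... * rho(b^-1) = [[5, 2], [12, 5]]  ->  [[464615, 189818], [-172207, -70355]]
tr = 464615 + -70355 = 394260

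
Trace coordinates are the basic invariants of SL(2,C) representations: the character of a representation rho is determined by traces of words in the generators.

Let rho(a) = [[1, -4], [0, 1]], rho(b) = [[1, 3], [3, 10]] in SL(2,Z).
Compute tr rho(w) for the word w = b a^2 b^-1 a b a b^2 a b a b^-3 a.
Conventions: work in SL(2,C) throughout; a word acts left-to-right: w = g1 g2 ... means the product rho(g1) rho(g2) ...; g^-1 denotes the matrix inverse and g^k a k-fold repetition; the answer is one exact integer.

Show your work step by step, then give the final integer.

rho(b) = [[1, 3], [3, 10]]
... * rho(a) = [[1, -4], [0, 1]]  ->  [[1, -1], [3, -2]]
... * rho(a) = [[1, -4], [0, 1]]  ->  [[1, -5], [3, -14]]
... * rho(b^-1) = [[10, -3], [-3, 1]]  ->  [[25, -8], [72, -23]]
... * rho(a) = [[1, -4], [0, 1]]  ->  [[25, -108], [72, -311]]
... * rho(b) = [[1, 3], [3, 10]]  ->  [[-299, -1005], [-861, -2894]]
... * rho(a) = [[1, -4], [0, 1]]  ->  [[-299, 191], [-861, 550]]
... * rho(b) = [[1, 3], [3, 10]]  ->  [[274, 1013], [789, 2917]]
... * rho(b) = [[1, 3], [3, 10]]  ->  [[3313, 10952], [9540, 31537]]
... * rho(a) = [[1, -4], [0, 1]]  ->  [[3313, -2300], [9540, -6623]]
... * rho(b) = [[1, 3], [3, 10]]  ->  [[-3587, -13061], [-10329, -37610]]
... * rho(a) = [[1, -4], [0, 1]]  ->  [[-3587, 1287], [-10329, 3706]]
... * rho(b^-1) = [[10, -3], [-3, 1]]  ->  [[-39731, 12048], [-114408, 34693]]
... * rho(b^-1) = [[10, -3], [-3, 1]]  ->  [[-433454, 131241], [-1248159, 377917]]
... * rho(b^-1) = [[10, -3], [-3, 1]]  ->  [[-4728263, 1431603], [-13615341, 4122394]]
... * rho(a) = [[1, -4], [0, 1]]  ->  [[-4728263, 20344655], [-13615341, 58583758]]
tr = -4728263 + 58583758 = 53855495

53855495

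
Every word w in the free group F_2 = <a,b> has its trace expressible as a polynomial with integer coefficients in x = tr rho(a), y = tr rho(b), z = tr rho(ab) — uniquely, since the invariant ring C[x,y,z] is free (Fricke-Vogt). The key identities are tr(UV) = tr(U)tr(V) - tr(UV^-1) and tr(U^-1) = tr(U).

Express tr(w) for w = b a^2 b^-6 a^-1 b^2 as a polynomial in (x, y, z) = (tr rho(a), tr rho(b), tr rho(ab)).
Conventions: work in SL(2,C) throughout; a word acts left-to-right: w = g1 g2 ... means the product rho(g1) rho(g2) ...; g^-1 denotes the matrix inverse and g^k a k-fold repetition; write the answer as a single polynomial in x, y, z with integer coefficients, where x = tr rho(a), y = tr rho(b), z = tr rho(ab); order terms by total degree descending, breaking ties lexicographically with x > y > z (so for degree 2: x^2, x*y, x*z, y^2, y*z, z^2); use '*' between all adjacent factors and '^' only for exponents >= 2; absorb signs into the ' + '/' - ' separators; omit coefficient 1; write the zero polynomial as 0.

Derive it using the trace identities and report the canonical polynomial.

trace(a^2) = trace(a) * trace(a) - trace(1)   [square of a] = x^2 - 2
trace(a^2 b) = trace(a) * trace(b a) - trace(b)   [square of a] = x*z - y
trace(b^-1 a^2) = trace(a^2) * trace(b) - trace(a^2 b)   [inverse elimination on b] = x^2*y - x*z - y
trace(a^2 b^-2) = trace(b^-1 a^2) * trace(b) - trace(b^-1 a^2 b)   [inverse elimination on b] = x^2*y^2 - x*y*z - x^2 - y^2 + 2
reduce: trace(a^2 b^-3) = trace(a^2 b^-2) * trace(b) - trace(a^2 b^-1)   [inverse elimination on b] = x^2*y^3 - x*y^2*z - 2*x^2*y - y^3 + x*z + 3*y
trace(b^2 a) = trace(b) * trace(a b) - trace(a)   [square of b] = y*z - x
trace(b^2) = trace(b) * trace(b) - trace(1)   [square of b] = y^2 - 2
so trace(a^2 b^2) = trace(a) * trace(b^2 a) - trace(b^2)   [square of a] = x*y*z - x^2 - y^2 + 2
reduce: trace(b^3 a^2) = trace(b) * trace(a^2 b^2) - trace(a^2 b)   [square of b] = x*y^2*z - x^2*y - y^3 - x*z + 3*y
reduce: trace(b^3 a) = trace(b) * trace(b a b) - trace(b a)   [square of b] = y^2*z - x*y - z
trace(a b^3 a^2) = trace(a) * trace(b^3 a^2) - trace(b^3 a)   [square of a] = x^2*y^2*z - x^3*y - x*y^3 - x^2*z - y^2*z + 4*x*y + z
trace(b a b a) = trace(a b) * trace(a b) - trace(1)   [split at a repeated a] = z^2 - 2
trace(a^2 b a b) = trace(a) * trace(b a b a) - trace(b a b)   [square of a] = x*z^2 - y*z - x
reduce: trace(a^2 b a) = trace(a) * trace(b a^2) - trace(b a)   [square of a] = x^2*z - x*y - z
trace(a^2 b a b^2) = trace(b) * trace(a^2 b a b) - trace(a^2 b a)   [square of b] = x*y*z^2 - x^2*z - y^2*z + z
so trace(a b^3 a^2 b) = trace(b) * trace(a^2 b a b^2) - trace(a^2 b a b)   [square of b] = x*y^2*z^2 - x^2*y*z - y^3*z - x*z^2 + 2*y*z + x
so trace(b^-1 a b^3 a^2) = trace(a b^3 a^2) * trace(b) - trace(a b^3 a^2 b)   [inverse elimination on b] = x^2*y^3*z - x^3*y^2 - x*y^4 - x*y^2*z^2 + 4*x*y^2 + x*z^2 - y*z - x
so trace(b^-1 a b^3 a^2 b^-1) = trace(b^-1 a b^3 a^2) * trace(b) - trace(b^-1 a b^3 a^2 b)   [inverse elimination on b] = x^2*y^4*z - x^3*y^3 - x*y^5 - x*y^3*z^2 - x^2*y^2*z + x^3*y + 5*x*y^3 + x*y*z^2 + x^2*z - 5*x*y - z
reduce: trace(b^-2 a b^3 a^2 b^-1) = trace(b^-1 a b^3 a^2 b^-1) * trace(b) - trace(b^-1 a b^3 a^2)   [inverse elimination on b] = x^2*y^5*z - x^3*y^4 - x*y^6 - x*y^4*z^2 - 2*x^2*y^3*z + 2*x^3*y^2 + 6*x*y^4 + 2*x*y^2*z^2 + x^2*y*z - 9*x*y^2 - x*z^2 + x
trace(b^-2 a b^3 a^2 b^-2) = trace(b^-2 a b^3 a^2 b^-1) * trace(b) - trace(b^-2 a b^3 a^2)   [inverse elimination on b] = x^2*y^6*z - x^3*y^5 - x*y^7 - x*y^5*z^2 - 3*x^2*y^4*z + 3*x^3*y^3 + 7*x*y^5 + 3*x*y^3*z^2 + 2*x^2*y^2*z - x^3*y - 14*x*y^3 - 2*x*y*z^2 - x^2*z + 6*x*y + z
trace(b^-4 a b^3 a^2 b^-1) = trace(b^-2 a b^3 a^2 b^-2) * trace(b) - trace(b^-2 a b^3 a^2 b^-1)   [inverse elimination on b] = x^2*y^7*z - x^3*y^6 - x*y^8 - x*y^6*z^2 - 4*x^2*y^5*z + 4*x^3*y^4 + 8*x*y^6 + 4*x*y^4*z^2 + 4*x^2*y^3*z - 3*x^3*y^2 - 20*x*y^4 - 4*x*y^2*z^2 - 2*x^2*y*z + 15*x*y^2 + x*z^2 + y*z - x
reduce: trace(b^3 a^2 b^-6 a) = trace(b^-4 a b^3 a^2 b^-1) * trace(b) - trace(b^-4 a b^3 a^2)   [inverse elimination on b] = x^2*y^8*z - x^3*y^7 - x*y^9 - x*y^7*z^2 - 5*x^2*y^6*z + 5*x^3*y^5 + 9*x*y^7 + 5*x*y^5*z^2 + 7*x^2*y^4*z - 6*x^3*y^3 - 27*x*y^5 - 7*x*y^3*z^2 - 4*x^2*y^2*z + x^3*y + 29*x*y^3 + 3*x*y*z^2 + x^2*z + y^2*z - 7*x*y - z
so trace(b a^2 b^-6 a^-1 b^2) = trace(b^3 a^2 b^-6) * trace(a) - trace(b^3 a^2 b^-6 a)   [inverse elimination on a] = -x^2*y^8*z + x^3*y^7 + x*y^9 + x*y^7*z^2 + 5*x^2*y^6*z - 5*x^3*y^5 - 9*x*y^7 - 5*x*y^5*z^2 - 7*x^2*y^4*z + 7*x^3*y^3 + 27*x*y^5 + 7*x*y^3*z^2 + 3*x^2*y^2*z - 3*x^3*y - 30*x*y^3 - 3*x*y*z^2 - y^2*z + 10*x*y + z

-x^2*y^8*z + x^3*y^7 + x*y^9 + x*y^7*z^2 + 5*x^2*y^6*z - 5*x^3*y^5 - 9*x*y^7 - 5*x*y^5*z^2 - 7*x^2*y^4*z + 7*x^3*y^3 + 27*x*y^5 + 7*x*y^3*z^2 + 3*x^2*y^2*z - 3*x^3*y - 30*x*y^3 - 3*x*y*z^2 - y^2*z + 10*x*y + z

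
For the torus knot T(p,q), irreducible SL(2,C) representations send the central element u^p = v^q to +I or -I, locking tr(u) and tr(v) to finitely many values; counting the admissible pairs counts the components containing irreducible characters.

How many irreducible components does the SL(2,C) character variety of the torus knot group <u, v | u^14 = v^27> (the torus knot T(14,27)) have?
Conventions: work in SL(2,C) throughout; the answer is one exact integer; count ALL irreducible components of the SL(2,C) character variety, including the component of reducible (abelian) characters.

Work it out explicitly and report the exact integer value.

For T(14,27): irreducibility forces the central element u^14 = v^27 to one of +I, -I.
So on each irreducible component the traces are pinned: tr(u) = 2*cos(pi*alpha/14) with 1 <= alpha <= 13, tr(v) = 2*cos(pi*beta/27) with 1 <= beta <= 26.
Consistency of u^14 = (-1)^alpha I with v^27 = (-1)^beta I forces alpha = beta (mod 2).
count pairs: odd alpha (7 choices) x odd beta (13), plus even alpha (6) x even beta (13): 7*13 + 6*13 = 169.
Total: 169 irreducible-character components + 1 reducible (abelian) component = 170.

170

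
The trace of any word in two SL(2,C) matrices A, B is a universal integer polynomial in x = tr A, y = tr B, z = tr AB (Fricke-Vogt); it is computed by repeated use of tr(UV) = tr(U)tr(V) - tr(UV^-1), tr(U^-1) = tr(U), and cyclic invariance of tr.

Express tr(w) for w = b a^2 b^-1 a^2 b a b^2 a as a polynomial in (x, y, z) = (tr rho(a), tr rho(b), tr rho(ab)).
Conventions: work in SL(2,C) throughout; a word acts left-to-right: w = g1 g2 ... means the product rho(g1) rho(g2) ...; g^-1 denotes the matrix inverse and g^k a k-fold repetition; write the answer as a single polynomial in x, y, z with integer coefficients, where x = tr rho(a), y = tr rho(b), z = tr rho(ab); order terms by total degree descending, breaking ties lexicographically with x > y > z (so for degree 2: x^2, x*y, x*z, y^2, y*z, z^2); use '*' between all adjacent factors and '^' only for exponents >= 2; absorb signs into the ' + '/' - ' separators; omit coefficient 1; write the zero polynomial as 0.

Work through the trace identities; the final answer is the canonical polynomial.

x^3*y^2*z^3 - x^4*y*z^2 - x^2*y^3*z^2 - x^2*y*z^4 + x^3*z^3 + x^2*y*z^2 + 2*x*y^2*z + x^2*y + y*z^2 - 3*x*z - y

trace(b a b a) = trace(a b) * trace(a b) - trace(1)   [split at a repeated a] = z^2 - 2
trace(b a b a b a) = trace(b a) * trace(b a b a) - trace(b^-1 a^-1)   [split at a repeated b] = z^3 - 3*z
trace(a b a) = trace(a) * trace(b a) - trace(b)   [square of a] = x*z - y
trace(b a b a b) = trace(b) * trace(a b a b) - trace(a b a)   [square of b] = y*z^2 - x*z - y
trace(a b a^2 b a b) = trace(a) * trace(b a b a b a) - trace(b a b a b)   [square of a] = x*z^3 - y*z^2 - 2*x*z + y
trace(b a b) = trace(b) * trace(a b) - trace(a)   [square of b] = y*z - x
trace(b a^2 b a) = trace(a) * trace(b a b a) - trace(b a b)   [square of a] = x*z^2 - y*z - x
trace(b^2) = trace(b) * trace(b) - trace(1)   [square of b] = y^2 - 2
trace(b a^2 b) = trace(a) * trace(b^2 a) - trace(b^2)   [square of a] = x*y*z - x^2 - y^2 + 2
trace(a b a^2 b a) = trace(a) * trace(b a^2 b a) - trace(b a^2 b)   [square of a] = x^2*z^2 - 2*x*y*z + y^2 - 2
trace(a b a b^2 a b a) = trace(b) * trace(a b a^2 b a b) - trace(a b a^2 b a)   [square of b] = x*y*z^3 - x^2*z^2 - y^2*z^2 + 2
trace(a b a b^2 a b) = trace(b) * trace(a b a b a b) - trace(a b a b a)   [square of b] = y*z^3 - x*z^2 - 2*y*z + x
trace(a^2 b a b^2 a b a) = trace(a) * trace(a b a b^2 a b a) - trace(a b a b^2 a b)   [square of a] = x^2*y*z^3 - x^3*z^2 - x*y^2*z^2 - y*z^3 + x*z^2 + 2*y*z + x
trace(a^2 b a b^2 a b a^2) = trace(a) * trace(a^2 b a b^2 a b a) - trace(a^2 b a b^2 a b)   [square of a] = x^3*y*z^3 - x^4*z^2 - x^2*y^2*z^2 - 2*x*y*z^3 + 2*x^2*z^2 + y^2*z^2 + 2*x*y*z + x^2 - 2
trace(b a b a b a b a) = trace(a b a b) * trace(a b a b) - trace(1)   [split at a repeated a] = z^4 - 4*z^2 + 2
trace(b a^2 b a b a b a) = trace(a) * trace(b a b a b a b a) - trace(b a b a b a b)   [square of a] = x*z^4 - y*z^3 - 3*x*z^2 + 2*y*z + x
trace(a^2 b a b a) = trace(a) * trace(b a b a^2) - trace(b a b a)   [square of a] = x^2*z^2 - x*y*z - x^2 - z^2 + 2
trace(b a^2 b a b a b) = trace(b) * trace(a^2 b a b a b) - trace(a^2 b a b a)   [square of b] = x*y*z^3 - x^2*z^2 - y^2*z^2 - x*y*z + x^2 + y^2 + z^2 - 2
trace(a b a^2 b a^2 b a b) = trace(a) * trace(b a^2 b a b a b a) - trace(b a^2 b a b a b)   [square of a] = x^2*z^4 - 2*x*y*z^3 - 2*x^2*z^2 + y^2*z^2 + 3*x*y*z - y^2 - z^2 + 2
trace(b a b^2) = trace(b) * trace(a b^2) - trace(a b)   [square of b] = y^2*z - x*y - z
trace(b a^2 b a b) = trace(a) * trace(b a b^2 a) - trace(b a b^2)   [square of a] = x*y*z^2 - x^2*z - y^2*z + z
trace(b a^2 b a^2 b a) = trace(a) * trace(b a^2 b a b a) - trace(b a^2 b a b)   [square of a] = x^2*z^3 - 2*x*y*z^2 - x^2*z + y^2*z + x*y - z
trace(a b a^2) = trace(a) * trace(b a^2) - trace(b a)   [square of a] = x^2*z - x*y - z
trace(a^2 b a^2) = trace(a) * trace(a b a^2) - trace(a b a)   [square of a] = x^3*z - x^2*y - 2*x*z + y
trace(b a^2 b a^2 b) = trace(b) * trace(a^2 b a^2 b) - trace(a^2 b a^2)   [square of b] = x^2*y*z^2 - x^3*z - 2*x*y^2*z + x^2*y + y^3 + 2*x*z - 3*y
trace(a b a^2 b a^2 b a) = trace(a) * trace(b a^2 b a^2 b a) - trace(b a^2 b a^2 b)   [square of a] = x^3*z^3 - 3*x^2*y*z^2 + 3*x*y^2*z - y^3 - 3*x*z + 3*y
trace(a^2 b a b^2 a b a^2 b) = trace(b) * trace(a b a^2 b a^2 b a b) - trace(a b a^2 b a^2 b a)   [square of b] = x^2*y*z^4 - x^3*z^3 - 2*x*y^2*z^3 + x^2*y*z^2 + y^3*z^2 - y*z^2 + 3*x*z - y
trace(b a^2 b^-1 a^2 b a b^2 a) = trace(a^2 b a b^2 a b a^2) * trace(b) - trace(a^2 b a b^2 a b a^2 b)   [inverse elimination on b] = x^3*y^2*z^3 - x^4*y*z^2 - x^2*y^3*z^2 - x^2*y*z^4 + x^3*z^3 + x^2*y*z^2 + 2*x*y^2*z + x^2*y + y*z^2 - 3*x*z - y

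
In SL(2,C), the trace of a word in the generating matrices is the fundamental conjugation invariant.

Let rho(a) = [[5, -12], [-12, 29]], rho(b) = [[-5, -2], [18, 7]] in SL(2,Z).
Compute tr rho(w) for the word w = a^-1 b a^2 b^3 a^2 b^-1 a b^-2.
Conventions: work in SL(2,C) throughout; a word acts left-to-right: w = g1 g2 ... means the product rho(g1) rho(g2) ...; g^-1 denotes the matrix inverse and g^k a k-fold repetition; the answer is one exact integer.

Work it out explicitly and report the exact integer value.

rho(a^-1) = [[29, 12], [12, 5]]
... * rho(b) = [[-5, -2], [18, 7]]  ->  [[71, 26], [30, 11]]
... * rho(a) = [[5, -12], [-12, 29]]  ->  [[43, -98], [18, -41]]
... * rho(a) = [[5, -12], [-12, 29]]  ->  [[1391, -3358], [582, -1405]]
... * rho(b) = [[-5, -2], [18, 7]]  ->  [[-67399, -26288], [-28200, -10999]]
... * rho(b) = [[-5, -2], [18, 7]]  ->  [[-136189, -49218], [-56982, -20593]]
... * rho(b) = [[-5, -2], [18, 7]]  ->  [[-204979, -72148], [-85764, -30187]]
... * rho(a) = [[5, -12], [-12, 29]]  ->  [[-159119, 367456], [-66576, 153745]]
... * rho(a) = [[5, -12], [-12, 29]]  ->  [[-5205067, 12565652], [-2177820, 5257517]]
... * rho(b^-1) = [[7, 2], [-18, -5]]  ->  [[-262617205, -73238394], [-109880046, -30643225]]
... * rho(a) = [[5, -12], [-12, 29]]  ->  [[-434225297, 1027493034], [-181681530, 429907027]]
... * rho(b^-1) = [[7, 2], [-18, -5]]  ->  [[-21534451691, -6005915764], [-9010097196, -2512898195]]
... * rho(b^-1) = [[7, 2], [-18, -5]]  ->  [[-42634678085, -13039324562], [-17838512862, -5455703417]]
tr = -42634678085 + -5455703417 = -48090381502

-48090381502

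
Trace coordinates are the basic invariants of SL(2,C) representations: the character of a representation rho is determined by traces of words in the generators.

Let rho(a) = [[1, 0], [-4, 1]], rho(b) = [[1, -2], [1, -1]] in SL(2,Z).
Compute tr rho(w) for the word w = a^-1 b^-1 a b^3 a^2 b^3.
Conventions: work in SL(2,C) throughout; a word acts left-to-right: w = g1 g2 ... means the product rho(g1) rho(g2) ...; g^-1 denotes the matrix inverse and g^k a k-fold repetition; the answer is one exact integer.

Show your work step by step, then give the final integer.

1040

rho(a^-1) = [[1, 0], [4, 1]]
... * rho(b^-1) = [[-1, 2], [-1, 1]]  ->  [[-1, 2], [-5, 9]]
... * rho(a) = [[1, 0], [-4, 1]]  ->  [[-9, 2], [-41, 9]]
... * rho(b) = [[1, -2], [1, -1]]  ->  [[-7, 16], [-32, 73]]
... * rho(b) = [[1, -2], [1, -1]]  ->  [[9, -2], [41, -9]]
... * rho(b) = [[1, -2], [1, -1]]  ->  [[7, -16], [32, -73]]
... * rho(a) = [[1, 0], [-4, 1]]  ->  [[71, -16], [324, -73]]
... * rho(a) = [[1, 0], [-4, 1]]  ->  [[135, -16], [616, -73]]
... * rho(b) = [[1, -2], [1, -1]]  ->  [[119, -254], [543, -1159]]
... * rho(b) = [[1, -2], [1, -1]]  ->  [[-135, 16], [-616, 73]]
... * rho(b) = [[1, -2], [1, -1]]  ->  [[-119, 254], [-543, 1159]]
tr = -119 + 1159 = 1040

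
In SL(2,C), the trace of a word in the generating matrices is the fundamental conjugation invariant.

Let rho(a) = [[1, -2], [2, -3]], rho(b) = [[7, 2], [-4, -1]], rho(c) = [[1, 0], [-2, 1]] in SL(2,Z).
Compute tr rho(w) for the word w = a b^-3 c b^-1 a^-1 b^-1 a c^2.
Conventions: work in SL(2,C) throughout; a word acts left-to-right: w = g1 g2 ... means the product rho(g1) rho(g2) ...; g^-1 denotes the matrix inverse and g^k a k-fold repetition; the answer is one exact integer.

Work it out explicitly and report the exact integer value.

-1485266

rho(a) = [[1, -2], [2, -3]]
... * rho(b^-1) = [[-1, -2], [4, 7]]  ->  [[-9, -16], [-14, -25]]
... * rho(b^-1) = [[-1, -2], [4, 7]]  ->  [[-55, -94], [-86, -147]]
... * rho(b^-1) = [[-1, -2], [4, 7]]  ->  [[-321, -548], [-502, -857]]
... * rho(c) = [[1, 0], [-2, 1]]  ->  [[775, -548], [1212, -857]]
... * rho(b^-1) = [[-1, -2], [4, 7]]  ->  [[-2967, -5386], [-4640, -8423]]
... * rho(a^-1) = [[-3, 2], [-2, 1]]  ->  [[19673, -11320], [30766, -17703]]
... * rho(b^-1) = [[-1, -2], [4, 7]]  ->  [[-64953, -118586], [-101578, -185453]]
... * rho(a) = [[1, -2], [2, -3]]  ->  [[-302125, 485664], [-472484, 759515]]
... * rho(c) = [[1, 0], [-2, 1]]  ->  [[-1273453, 485664], [-1991514, 759515]]
... * rho(c) = [[1, 0], [-2, 1]]  ->  [[-2244781, 485664], [-3510544, 759515]]
tr = -2244781 + 759515 = -1485266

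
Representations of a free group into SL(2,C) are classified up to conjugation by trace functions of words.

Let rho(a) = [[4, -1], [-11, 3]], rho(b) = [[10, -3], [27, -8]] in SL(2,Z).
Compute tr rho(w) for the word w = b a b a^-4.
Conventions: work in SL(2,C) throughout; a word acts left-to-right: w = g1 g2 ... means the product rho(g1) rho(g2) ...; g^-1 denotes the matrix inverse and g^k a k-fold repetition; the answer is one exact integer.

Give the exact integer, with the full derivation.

rho(b) = [[10, -3], [27, -8]]
... * rho(a) = [[4, -1], [-11, 3]]  ->  [[73, -19], [196, -51]]
... * rho(b) = [[10, -3], [27, -8]]  ->  [[217, -67], [583, -180]]
... * rho(a^-1) = [[3, 1], [11, 4]]  ->  [[-86, -51], [-231, -137]]
... * rho(a^-1) = [[3, 1], [11, 4]]  ->  [[-819, -290], [-2200, -779]]
... * rho(a^-1) = [[3, 1], [11, 4]]  ->  [[-5647, -1979], [-15169, -5316]]
... * rho(a^-1) = [[3, 1], [11, 4]]  ->  [[-38710, -13563], [-103983, -36433]]
tr = -38710 + -36433 = -75143

-75143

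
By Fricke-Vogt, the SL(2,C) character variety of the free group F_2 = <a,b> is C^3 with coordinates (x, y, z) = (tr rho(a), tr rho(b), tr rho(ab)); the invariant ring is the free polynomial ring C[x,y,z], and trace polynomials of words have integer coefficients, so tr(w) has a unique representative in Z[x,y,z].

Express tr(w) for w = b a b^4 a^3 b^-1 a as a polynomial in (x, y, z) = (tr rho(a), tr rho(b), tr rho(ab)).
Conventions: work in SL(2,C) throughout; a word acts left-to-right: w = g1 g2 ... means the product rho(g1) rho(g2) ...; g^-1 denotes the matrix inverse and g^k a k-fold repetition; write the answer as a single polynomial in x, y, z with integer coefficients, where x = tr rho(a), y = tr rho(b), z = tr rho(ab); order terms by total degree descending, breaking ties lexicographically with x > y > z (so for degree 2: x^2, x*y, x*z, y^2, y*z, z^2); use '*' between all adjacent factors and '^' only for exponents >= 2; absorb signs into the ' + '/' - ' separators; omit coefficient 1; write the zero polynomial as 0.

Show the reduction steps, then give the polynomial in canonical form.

trace(b a b a) = trace(b a)*trace(b a) - trace(1) = z^2 - 2
trace(b a b) = trace(b)*trace(a b) - trace(a) = y*z - x
trace(b a b a^2) = trace(a)*trace(b a b a) - trace(b a b) = x*z^2 - y*z - x
trace(a^2 b a b a) = trace(a)*trace(b a b a^2) - trace(b a b a) = x^2*z^2 - x*y*z - x^2 - z^2 + 2
trace(a^4 b a b) = trace(a)*trace(a^2 b a b a) - trace(a^2 b a b) = x^3*z^2 - x^2*y*z - x^3 - 2*x*z^2 + y*z + 3*x
trace(a b a) = trace(a)*trace(b a) - trace(b) = x*z - y
trace(b a^3) = trace(a)*trace(a b a) - trace(a b) = x^2*z - x*y - z
trace(a b a^3) = trace(a)*trace(b a^3) - trace(b a^2) = x^3*z - x^2*y - 2*x*z + y
trace(a^4 b a) = trace(a)*trace(a b a^3) - trace(a b a^2) = x^4*z - x^3*y - 3*x^2*z + 2*x*y + z
trace(a^4 b a b^2) = trace(b)*trace(a^4 b a b) - trace(a^4 b a) = x^3*y*z^2 - x^4*z - x^2*y^2*z - 2*x*y*z^2 + 3*x^2*z + y^2*z + x*y - z
trace(a^4 b a b^3) = trace(b)*trace(a^4 b a b^2) - trace(a^4 b a b) = x^3*y^2*z^2 - x^4*y*z - x^2*y^3*z - x^3*z^2 - 2*x*y^2*z^2 + 4*x^2*y*z + y^3*z + x^3 + x*y^2 + 2*x*z^2 - 2*y*z - 3*x
trace(a b a b^4 a^3) = trace(b)*trace(a^4 b a b^3) - trace(a^4 b a b^2) = x^3*y^3*z^2 - x^4*y^2*z - x^2*y^4*z - 2*x^3*y*z^2 - 2*x*y^3*z^2 + x^4*z + 5*x^2*y^2*z + y^4*z + x^3*y + x*y^3 + 4*x*y*z^2 - 3*x^2*z - 3*y^2*z - 4*x*y + z
trace(a b a b a b) = trace(b a b a)*trace(b a) - trace(a b) = z^3 - 3*z
trace(b a b a b^2 a) = trace(b)*trace(a b a b a b) - trace(a b a b a) = y*z^3 - x*z^2 - 2*y*z + x
trace(b a b a b) = trace(b)*trace(a b a b) - trace(a b a) = y*z^2 - x*z - y
trace(b a b a b^2) = trace(b)*trace(b a b a b) - trace(b a b a) = y^2*z^2 - x*y*z - y^2 - z^2 + 2
trace(b a^2 b a b a b) = trace(a)*trace(b a b a b^2 a) - trace(b a b a b^2) = x*y*z^3 - x^2*z^2 - y^2*z^2 - x*y*z + x^2 + y^2 + z^2 - 2
trace(b a^2 b a b a) = trace(a)*trace(b a b a b a) - trace(b a b a b) = x*z^3 - y*z^2 - 2*x*z + y
trace(a^2 b a b a b^3) = trace(b)*trace(b a^2 b a b a b) - trace(b a^2 b a b a) = x*y^2*z^3 - x^2*y*z^2 - y^3*z^2 - x*y^2*z - x*z^3 + x^2*y + y^3 + 2*y*z^2 + 2*x*z - 3*y
trace(a b a b a b^4 a) = trace(b)*trace(a^2 b a b a b^3) - trace(a^2 b a b a b^2) = x*y^3*z^3 - x^2*y^2*z^2 - y^4*z^2 - x*y^3*z - 2*x*y*z^3 + x^2*y^2 + x^2*z^2 + y^4 + 3*y^2*z^2 + 3*x*y*z - x^2 - 4*y^2 - z^2 + 2
trace(a b a b a b^3) = trace(b)*trace(b a b a b a b) - trace(b a b a b a) = y^2*z^3 - x*y*z^2 - 2*y^2*z - z^3 + x*y + 3*z
trace(a b a b a b^4) = trace(b)*trace(a b a b a b^3) - trace(a b a b a b^2) = y^3*z^3 - x*y^2*z^2 - 2*y^3*z - 2*y*z^3 + x*y^2 + x*z^2 + 5*y*z - x
trace(a b a b^4 a^3 b) = trace(a)*trace(a b a b a b^4 a) - trace(a b a b a b^4) = x^2*y^3*z^3 - x^3*y^2*z^2 - x*y^4*z^2 - x^2*y^3*z - 2*x^2*y*z^3 - y^3*z^3 + x^3*y^2 + x^3*z^2 + x*y^4 + 4*x*y^2*z^2 + 3*x^2*y*z + 2*y^3*z + 2*y*z^3 - x^3 - 5*x*y^2 - 2*x*z^2 - 5*y*z + 3*x
trace(b a b^4 a^3 b^-1 a) = trace(a b a b^4 a^3)*trace(b) - trace(a b a b^4 a^3 b) = x^3*y^4*z^2 - x^4*y^3*z - x^2*y^5*z - x^2*y^3*z^3 - x^3*y^2*z^2 - x*y^4*z^2 + x^4*y*z + 6*x^2*y^3*z + 2*x^2*y*z^3 + y^5*z + y^3*z^3 - x^3*z^2 - 6*x^2*y*z - 5*y^3*z - 2*y*z^3 + x^3 + x*y^2 + 2*x*z^2 + 6*y*z - 3*x

x^3*y^4*z^2 - x^4*y^3*z - x^2*y^5*z - x^2*y^3*z^3 - x^3*y^2*z^2 - x*y^4*z^2 + x^4*y*z + 6*x^2*y^3*z + 2*x^2*y*z^3 + y^5*z + y^3*z^3 - x^3*z^2 - 6*x^2*y*z - 5*y^3*z - 2*y*z^3 + x^3 + x*y^2 + 2*x*z^2 + 6*y*z - 3*x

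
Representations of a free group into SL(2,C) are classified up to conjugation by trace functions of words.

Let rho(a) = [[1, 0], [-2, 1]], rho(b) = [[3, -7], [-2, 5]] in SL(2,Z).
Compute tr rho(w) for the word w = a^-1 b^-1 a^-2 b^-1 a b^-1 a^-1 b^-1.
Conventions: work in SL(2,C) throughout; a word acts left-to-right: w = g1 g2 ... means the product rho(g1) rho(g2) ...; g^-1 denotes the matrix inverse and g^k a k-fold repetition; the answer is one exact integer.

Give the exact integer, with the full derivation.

-105470

rho(a^-1) = [[1, 0], [2, 1]]
... * rho(b^-1) = [[5, 7], [2, 3]]  ->  [[5, 7], [12, 17]]
... * rho(a^-1) = [[1, 0], [2, 1]]  ->  [[19, 7], [46, 17]]
... * rho(a^-1) = [[1, 0], [2, 1]]  ->  [[33, 7], [80, 17]]
... * rho(b^-1) = [[5, 7], [2, 3]]  ->  [[179, 252], [434, 611]]
... * rho(a) = [[1, 0], [-2, 1]]  ->  [[-325, 252], [-788, 611]]
... * rho(b^-1) = [[5, 7], [2, 3]]  ->  [[-1121, -1519], [-2718, -3683]]
... * rho(a^-1) = [[1, 0], [2, 1]]  ->  [[-4159, -1519], [-10084, -3683]]
... * rho(b^-1) = [[5, 7], [2, 3]]  ->  [[-23833, -33670], [-57786, -81637]]
tr = -23833 + -81637 = -105470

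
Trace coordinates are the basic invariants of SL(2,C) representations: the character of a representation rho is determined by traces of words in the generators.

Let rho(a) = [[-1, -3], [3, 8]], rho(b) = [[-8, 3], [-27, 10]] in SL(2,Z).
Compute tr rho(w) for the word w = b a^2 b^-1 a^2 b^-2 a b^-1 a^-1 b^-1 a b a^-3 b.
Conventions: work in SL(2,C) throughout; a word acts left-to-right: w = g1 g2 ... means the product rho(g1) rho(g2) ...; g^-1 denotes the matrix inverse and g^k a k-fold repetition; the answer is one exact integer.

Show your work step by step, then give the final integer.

221639889311240402

rho(b) = [[-8, 3], [-27, 10]]
... * rho(a) = [[-1, -3], [3, 8]]  ->  [[17, 48], [57, 161]]
... * rho(a) = [[-1, -3], [3, 8]]  ->  [[127, 333], [426, 1117]]
... * rho(b^-1) = [[10, -3], [27, -8]]  ->  [[10261, -3045], [34419, -10214]]
... * rho(a) = [[-1, -3], [3, 8]]  ->  [[-19396, -55143], [-65061, -184969]]
... * rho(a) = [[-1, -3], [3, 8]]  ->  [[-146033, -382956], [-489846, -1284569]]
... * rho(b^-1) = [[10, -3], [27, -8]]  ->  [[-11800142, 3501747], [-39581823, 11746090]]
... * rho(b^-1) = [[10, -3], [27, -8]]  ->  [[-23454251, 7386450], [-78673800, 24776749]]
... * rho(a) = [[-1, -3], [3, 8]]  ->  [[45613601, 129454353], [153004047, 434235392]]
... * rho(b^-1) = [[10, -3], [27, -8]]  ->  [[3951403541, -1172475627], [13254396054, -3932895277]]
... * rho(a^-1) = [[8, 3], [-3, -1]]  ->  [[35128655209, 13026686250], [117833854263, 43696083439]]
... * rho(b^-1) = [[10, -3], [27, -8]]  ->  [[703007080840, -209599455627], [2358132795483, -703070230301]]
... * rho(a) = [[-1, -3], [3, 8]]  ->  [[-1331805447721, -3785816887536], [-4467343486386, -12698960228857]]
... * rho(b) = [[-8, 3], [-27, 10]]  ->  [[112871499545240, -41853585218523], [378610674070227, -140391632747728]]
... * rho(a^-1) = [[8, 3], [-3, -1]]  ->  [[1028532752017489, 380468083854243], [3450060290805000, 1276223654958409]]
... * rho(a^-1) = [[8, 3], [-3, -1]]  ->  [[7086857764577183, 2705130172198224], [23771811361564773, 9073957217456591]]
... * rho(a^-1) = [[8, 3], [-3, -1]]  ->  [[48579471600022792, 18555443121533325], [162952619240148411, 62241476867237728]]
... * rho(b) = [[-8, 3], [-27, 10]]  ->  [[-889632737081582111, 331292846015401626], [-2984140829336605944, 1111272626392822513]]
tr = -889632737081582111 + 1111272626392822513 = 221639889311240402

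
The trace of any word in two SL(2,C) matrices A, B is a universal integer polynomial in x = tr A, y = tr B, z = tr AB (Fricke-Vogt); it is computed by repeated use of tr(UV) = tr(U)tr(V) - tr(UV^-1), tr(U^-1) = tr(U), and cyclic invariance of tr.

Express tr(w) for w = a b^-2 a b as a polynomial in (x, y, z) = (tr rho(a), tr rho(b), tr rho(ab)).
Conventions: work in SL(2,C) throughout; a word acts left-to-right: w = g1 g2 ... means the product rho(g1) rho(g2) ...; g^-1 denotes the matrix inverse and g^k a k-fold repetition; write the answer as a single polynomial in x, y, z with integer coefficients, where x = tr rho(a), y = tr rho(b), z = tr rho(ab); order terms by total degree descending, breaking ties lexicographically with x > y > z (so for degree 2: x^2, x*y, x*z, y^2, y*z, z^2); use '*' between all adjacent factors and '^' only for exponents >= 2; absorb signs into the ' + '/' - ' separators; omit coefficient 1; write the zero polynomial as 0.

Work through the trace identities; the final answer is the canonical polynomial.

tr(a b a) = tr(a) tr(b a) - tr(b) = x*z - y
tr(a b a b) = tr(a b) tr(a b) - tr(1)   [split at repeated a] = z^2 - 2
reduce: tr(b^-1 a b a) = tr(a b a) tr(b) - tr(a b a b) = x*y*z - y^2 - z^2 + 2
tr(a b^-2 a b) = tr(b^-1 a b a) tr(b) - tr(b^-1 a b a b) = x*y^2*z - y^3 - y*z^2 - x*z + 3*y

x*y^2*z - y^3 - y*z^2 - x*z + 3*y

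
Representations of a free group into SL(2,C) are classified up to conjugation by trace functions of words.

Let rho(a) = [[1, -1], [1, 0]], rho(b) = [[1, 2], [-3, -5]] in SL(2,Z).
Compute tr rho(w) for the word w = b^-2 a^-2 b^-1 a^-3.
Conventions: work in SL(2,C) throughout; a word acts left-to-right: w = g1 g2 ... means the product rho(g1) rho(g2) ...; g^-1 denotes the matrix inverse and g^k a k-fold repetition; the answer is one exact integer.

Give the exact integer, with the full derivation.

-146

rho(b^-1) = [[-5, -2], [3, 1]]
... * rho(b^-1) = [[-5, -2], [3, 1]]  ->  [[19, 8], [-12, -5]]
... * rho(a^-1) = [[0, 1], [-1, 1]]  ->  [[-8, 27], [5, -17]]
... * rho(a^-1) = [[0, 1], [-1, 1]]  ->  [[-27, 19], [17, -12]]
... * rho(b^-1) = [[-5, -2], [3, 1]]  ->  [[192, 73], [-121, -46]]
... * rho(a^-1) = [[0, 1], [-1, 1]]  ->  [[-73, 265], [46, -167]]
... * rho(a^-1) = [[0, 1], [-1, 1]]  ->  [[-265, 192], [167, -121]]
... * rho(a^-1) = [[0, 1], [-1, 1]]  ->  [[-192, -73], [121, 46]]
tr = -192 + 46 = -146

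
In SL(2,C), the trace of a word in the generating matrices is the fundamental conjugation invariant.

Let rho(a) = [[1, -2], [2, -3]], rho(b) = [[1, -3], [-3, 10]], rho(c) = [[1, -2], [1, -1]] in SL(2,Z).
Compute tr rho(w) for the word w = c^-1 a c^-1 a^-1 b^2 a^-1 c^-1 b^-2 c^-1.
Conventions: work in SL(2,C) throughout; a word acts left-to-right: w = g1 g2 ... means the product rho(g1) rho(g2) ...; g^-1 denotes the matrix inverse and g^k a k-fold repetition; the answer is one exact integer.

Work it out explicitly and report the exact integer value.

rho(c^-1) = [[-1, 2], [-1, 1]]
... * rho(a) = [[1, -2], [2, -3]]  ->  [[3, -4], [1, -1]]
... * rho(c^-1) = [[-1, 2], [-1, 1]]  ->  [[1, 2], [0, 1]]
... * rho(a^-1) = [[-3, 2], [-2, 1]]  ->  [[-7, 4], [-2, 1]]
... * rho(b) = [[1, -3], [-3, 10]]  ->  [[-19, 61], [-5, 16]]
... * rho(b) = [[1, -3], [-3, 10]]  ->  [[-202, 667], [-53, 175]]
... * rho(a^-1) = [[-3, 2], [-2, 1]]  ->  [[-728, 263], [-191, 69]]
... * rho(c^-1) = [[-1, 2], [-1, 1]]  ->  [[465, -1193], [122, -313]]
... * rho(b^-1) = [[10, 3], [3, 1]]  ->  [[1071, 202], [281, 53]]
... * rho(b^-1) = [[10, 3], [3, 1]]  ->  [[11316, 3415], [2969, 896]]
... * rho(c^-1) = [[-1, 2], [-1, 1]]  ->  [[-14731, 26047], [-3865, 6834]]
tr = -14731 + 6834 = -7897

-7897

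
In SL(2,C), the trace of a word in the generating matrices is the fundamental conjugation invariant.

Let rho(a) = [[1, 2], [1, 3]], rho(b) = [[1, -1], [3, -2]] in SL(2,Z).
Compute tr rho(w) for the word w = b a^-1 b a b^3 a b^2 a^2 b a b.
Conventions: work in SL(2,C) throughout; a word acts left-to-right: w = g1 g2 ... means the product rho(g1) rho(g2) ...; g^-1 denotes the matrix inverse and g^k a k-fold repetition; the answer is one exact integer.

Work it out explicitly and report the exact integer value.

-209

rho(b) = [[1, -1], [3, -2]]
... * rho(a^-1) = [[3, -2], [-1, 1]]  ->  [[4, -3], [11, -8]]
... * rho(b) = [[1, -1], [3, -2]]  ->  [[-5, 2], [-13, 5]]
... * rho(a) = [[1, 2], [1, 3]]  ->  [[-3, -4], [-8, -11]]
... * rho(b) = [[1, -1], [3, -2]]  ->  [[-15, 11], [-41, 30]]
... * rho(b) = [[1, -1], [3, -2]]  ->  [[18, -7], [49, -19]]
... * rho(b) = [[1, -1], [3, -2]]  ->  [[-3, -4], [-8, -11]]
... * rho(a) = [[1, 2], [1, 3]]  ->  [[-7, -18], [-19, -49]]
... * rho(b) = [[1, -1], [3, -2]]  ->  [[-61, 43], [-166, 117]]
... * rho(b) = [[1, -1], [3, -2]]  ->  [[68, -25], [185, -68]]
... * rho(a) = [[1, 2], [1, 3]]  ->  [[43, 61], [117, 166]]
... * rho(a) = [[1, 2], [1, 3]]  ->  [[104, 269], [283, 732]]
... * rho(b) = [[1, -1], [3, -2]]  ->  [[911, -642], [2479, -1747]]
... * rho(a) = [[1, 2], [1, 3]]  ->  [[269, -104], [732, -283]]
... * rho(b) = [[1, -1], [3, -2]]  ->  [[-43, -61], [-117, -166]]
tr = -43 + -166 = -209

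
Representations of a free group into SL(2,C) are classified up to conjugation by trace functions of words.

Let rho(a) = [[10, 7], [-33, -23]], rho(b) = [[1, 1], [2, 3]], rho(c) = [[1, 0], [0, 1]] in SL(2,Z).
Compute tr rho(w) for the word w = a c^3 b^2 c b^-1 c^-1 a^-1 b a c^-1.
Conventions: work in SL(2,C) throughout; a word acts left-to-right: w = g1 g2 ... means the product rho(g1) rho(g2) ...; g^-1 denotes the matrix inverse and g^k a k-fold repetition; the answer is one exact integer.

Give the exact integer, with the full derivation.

rho(a) = [[10, 7], [-33, -23]]
... * rho(c) = [[1, 0], [0, 1]]  ->  [[10, 7], [-33, -23]]
... * rho(c) = [[1, 0], [0, 1]]  ->  [[10, 7], [-33, -23]]
... * rho(c) = [[1, 0], [0, 1]]  ->  [[10, 7], [-33, -23]]
... * rho(b) = [[1, 1], [2, 3]]  ->  [[24, 31], [-79, -102]]
... * rho(b) = [[1, 1], [2, 3]]  ->  [[86, 117], [-283, -385]]
... * rho(c) = [[1, 0], [0, 1]]  ->  [[86, 117], [-283, -385]]
... * rho(b^-1) = [[3, -1], [-2, 1]]  ->  [[24, 31], [-79, -102]]
... * rho(c^-1) = [[1, 0], [0, 1]]  ->  [[24, 31], [-79, -102]]
... * rho(a^-1) = [[-23, -7], [33, 10]]  ->  [[471, 142], [-1549, -467]]
... * rho(b) = [[1, 1], [2, 3]]  ->  [[755, 897], [-2483, -2950]]
... * rho(a) = [[10, 7], [-33, -23]]  ->  [[-22051, -15346], [72520, 50469]]
... * rho(c^-1) = [[1, 0], [0, 1]]  ->  [[-22051, -15346], [72520, 50469]]
tr = -22051 + 50469 = 28418

28418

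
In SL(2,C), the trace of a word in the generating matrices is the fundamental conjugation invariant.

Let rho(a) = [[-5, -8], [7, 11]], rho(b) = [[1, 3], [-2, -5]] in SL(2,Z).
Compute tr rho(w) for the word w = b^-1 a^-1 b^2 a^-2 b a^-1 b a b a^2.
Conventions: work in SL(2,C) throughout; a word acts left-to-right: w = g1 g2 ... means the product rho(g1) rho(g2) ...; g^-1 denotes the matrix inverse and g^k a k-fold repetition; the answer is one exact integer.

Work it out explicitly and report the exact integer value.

-95434

rho(b^-1) = [[-5, -3], [2, 1]]
... * rho(a^-1) = [[11, 8], [-7, -5]]  ->  [[-34, -25], [15, 11]]
... * rho(b) = [[1, 3], [-2, -5]]  ->  [[16, 23], [-7, -10]]
... * rho(b) = [[1, 3], [-2, -5]]  ->  [[-30, -67], [13, 29]]
... * rho(a^-1) = [[11, 8], [-7, -5]]  ->  [[139, 95], [-60, -41]]
... * rho(a^-1) = [[11, 8], [-7, -5]]  ->  [[864, 637], [-373, -275]]
... * rho(b) = [[1, 3], [-2, -5]]  ->  [[-410, -593], [177, 256]]
... * rho(a^-1) = [[11, 8], [-7, -5]]  ->  [[-359, -315], [155, 136]]
... * rho(b) = [[1, 3], [-2, -5]]  ->  [[271, 498], [-117, -215]]
... * rho(a) = [[-5, -8], [7, 11]]  ->  [[2131, 3310], [-920, -1429]]
... * rho(b) = [[1, 3], [-2, -5]]  ->  [[-4489, -10157], [1938, 4385]]
... * rho(a) = [[-5, -8], [7, 11]]  ->  [[-48654, -75815], [21005, 32731]]
... * rho(a) = [[-5, -8], [7, 11]]  ->  [[-287435, -444733], [124092, 192001]]
tr = -287435 + 192001 = -95434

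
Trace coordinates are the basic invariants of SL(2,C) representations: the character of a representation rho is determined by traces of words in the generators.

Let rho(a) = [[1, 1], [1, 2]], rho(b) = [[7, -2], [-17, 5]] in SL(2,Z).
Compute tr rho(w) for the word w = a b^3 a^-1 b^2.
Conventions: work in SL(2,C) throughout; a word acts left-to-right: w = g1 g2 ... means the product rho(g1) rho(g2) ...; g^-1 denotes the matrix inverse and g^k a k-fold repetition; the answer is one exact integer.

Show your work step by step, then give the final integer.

-145848

rho(a) = [[1, 1], [1, 2]]
... * rho(b) = [[7, -2], [-17, 5]]  ->  [[-10, 3], [-27, 8]]
... * rho(b) = [[7, -2], [-17, 5]]  ->  [[-121, 35], [-325, 94]]
... * rho(b) = [[7, -2], [-17, 5]]  ->  [[-1442, 417], [-3873, 1120]]
... * rho(a^-1) = [[2, -1], [-1, 1]]  ->  [[-3301, 1859], [-8866, 4993]]
... * rho(b) = [[7, -2], [-17, 5]]  ->  [[-54710, 15897], [-146943, 42697]]
... * rho(b) = [[7, -2], [-17, 5]]  ->  [[-653219, 188905], [-1754450, 507371]]
tr = -653219 + 507371 = -145848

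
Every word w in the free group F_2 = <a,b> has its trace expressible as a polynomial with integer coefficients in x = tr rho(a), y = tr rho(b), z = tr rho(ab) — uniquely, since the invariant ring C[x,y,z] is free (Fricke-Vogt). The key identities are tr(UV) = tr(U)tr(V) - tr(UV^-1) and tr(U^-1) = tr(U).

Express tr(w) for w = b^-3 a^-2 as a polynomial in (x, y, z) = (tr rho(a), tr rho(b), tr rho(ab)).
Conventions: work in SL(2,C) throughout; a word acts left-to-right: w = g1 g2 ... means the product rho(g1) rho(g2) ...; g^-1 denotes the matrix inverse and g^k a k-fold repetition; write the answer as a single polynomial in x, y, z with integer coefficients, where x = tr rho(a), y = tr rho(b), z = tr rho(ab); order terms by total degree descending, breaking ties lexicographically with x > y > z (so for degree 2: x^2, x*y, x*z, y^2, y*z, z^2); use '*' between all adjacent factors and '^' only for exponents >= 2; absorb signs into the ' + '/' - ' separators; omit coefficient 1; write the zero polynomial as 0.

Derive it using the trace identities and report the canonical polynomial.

x*y^2*z - x^2*y - y^3 - x*z + 3*y

tr(a^-1) = tr(a) = x
tr(a^-1 b) = tr(b)*tr(a) - tr(b a)   [inverse elimination on a] = x*y - z
reduce: tr(b^-1 a^-1) = tr(a^-1)*tr(b) - tr(a^-1 b)   [inverse elimination on b] = z
tr(b^-1 a^-2) = tr(b^-1 a^-1)*tr(a) - tr(b^-1)   [inverse elimination on a] = x*z - y
tr(a^-2) = tr(a^-1)*tr(a) - tr(1)   [inverse elimination on a] = x^2 - 2
reduce: tr(a^-2 b^-2) = tr(b^-1 a^-2)*tr(b) - tr(b^-1 a^-2 b)   [inverse elimination on b] = x*y*z - x^2 - y^2 + 2
tr(b^-3 a^-2) = tr(a^-2 b^-2)*tr(b) - tr(a^-2 b^-1)   [inverse elimination on b] = x*y^2*z - x^2*y - y^3 - x*z + 3*y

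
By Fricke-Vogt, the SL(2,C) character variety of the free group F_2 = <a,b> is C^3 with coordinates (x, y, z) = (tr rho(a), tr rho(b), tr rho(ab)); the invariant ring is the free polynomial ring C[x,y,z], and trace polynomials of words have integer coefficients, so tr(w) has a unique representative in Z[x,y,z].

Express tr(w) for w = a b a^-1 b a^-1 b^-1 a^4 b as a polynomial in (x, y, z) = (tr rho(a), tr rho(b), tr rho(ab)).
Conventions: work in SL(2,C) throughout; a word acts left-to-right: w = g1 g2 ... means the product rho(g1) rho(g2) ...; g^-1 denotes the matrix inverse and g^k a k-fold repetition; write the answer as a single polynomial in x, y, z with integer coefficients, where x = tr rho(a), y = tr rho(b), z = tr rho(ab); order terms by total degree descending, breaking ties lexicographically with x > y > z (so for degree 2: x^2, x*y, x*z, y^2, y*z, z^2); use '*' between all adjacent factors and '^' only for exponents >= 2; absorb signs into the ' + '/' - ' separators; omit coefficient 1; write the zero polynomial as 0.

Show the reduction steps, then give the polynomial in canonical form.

and trace(a b a b) = trace(b a) * trace(b a) - trace(1)   [split at repeated b] = z^2 - 2
next, trace(a b a) = trace(a) * trace(b a) - trace(b) = x*z - y
trace(b a b^2 a) = trace(b) * trace(a b a b) - trace(a b a) = y*z^2 - x*z - y
next, trace(b a b) = trace(b) * trace(a b) - trace(a) = y*z - x
trace(b a b^2) = trace(b) * trace(b a b) - trace(b a) = y^2*z - x*y - z
next, trace(b a b^2 a^2) = trace(a) * trace(b a b^2 a) - trace(b a b^2) = x*y*z^2 - x^2*z - y^2*z + z
trace(b a^3 b a b) = trace(a) * trace(b a b^2 a^2) - trace(b a b^2 a) = x^2*y*z^2 - x^3*z - x*y^2*z - y*z^2 + 2*x*z + y
next, trace(b a b a b a) = trace(a b) * trace(a b a b) - trace(a^-1 b^-1)   [split at repeated a] = z^3 - 3*z
and trace(a b a b a b a) = trace(a) * trace(b a b a b a) - trace(b a b a b) = x*z^3 - y*z^2 - 2*x*z + y
trace(b a^3 b a b a) = trace(a) * trace(a b a b a b a) - trace(a b a b a b) = x^2*z^3 - x*y*z^2 - 2*x^2*z - z^3 + x*y + 3*z
trace(a^3 b a b a^-1 b) = trace(b a^3 b a b) * trace(a) - trace(b a^3 b a b a) = x^3*y*z^2 - x^4*z - x^2*y^2*z - x^2*z^3 + 4*x^2*z + z^3 - 3*z
and trace(a^2 b a b) = trace(a) * trace(b a b a) - trace(b a b) = x*z^2 - y*z - x
and trace(a b a b^3 a) = trace(b) * trace(a^2 b a b^2) - trace(a^2 b a b) = x*y^2*z^2 - x^2*y*z - y^3*z - x*z^2 + 2*y*z + x
and trace(a b a b^3) = trace(b) * trace(a b a b^2) - trace(a b a b) = y^2*z^2 - x*y*z - y^2 - z^2 + 2
and trace(b a b^3 a^3) = trace(a) * trace(a b a b^3 a) - trace(a b a b^3) = x^2*y^2*z^2 - x^3*y*z - x*y^3*z - x^2*z^2 - y^2*z^2 + 3*x*y*z + x^2 + y^2 + z^2 - 2
next, trace(b^2 a^4 b a b) = trace(a) * trace(b a b^3 a^3) - trace(b a b^3 a^2) = x^3*y^2*z^2 - x^4*y*z - x^2*y^3*z - x^3*z^2 - 2*x*y^2*z^2 + 4*x^2*y*z + y^3*z + x^3 + x*y^2 + 2*x*z^2 - 2*y*z - 3*x
and trace(a^2 b a b a) = trace(a) * trace(b a b a^2) - trace(b a b a) = x^2*z^2 - x*y*z - x^2 - z^2 + 2
next, trace(a b a b a b^2 a) = trace(b) * trace(a^2 b a b a b) - trace(a^2 b a b a) = x*y*z^3 - x^2*z^2 - y^2*z^2 - x*y*z + x^2 + y^2 + z^2 - 2
trace(a b a b a b^2) = trace(b) * trace(a b a b a b) - trace(a b a b a) = y*z^3 - x*z^2 - 2*y*z + x
next, trace(a^2 b a b a b^2 a) = trace(a) * trace(a b a b a b^2 a) - trace(a b a b a b^2) = x^2*y*z^3 - x^3*z^2 - x*y^2*z^2 - x^2*y*z - y*z^3 + x^3 + x*y^2 + 2*x*z^2 + 2*y*z - 3*x
next, trace(b^2 a^4 b a b a) = trace(a) * trace(a^2 b a b a b^2 a) - trace(a^2 b a b a b^2) = x^3*y*z^3 - x^4*z^2 - x^2*y^2*z^2 - x^3*y*z - 2*x*y*z^3 + x^4 + x^2*y^2 + 3*x^2*z^2 + y^2*z^2 + 3*x*y*z - 4*x^2 - y^2 - z^2 + 2
next, trace(b a^4 b a b a^-1 b) = trace(b^2 a^4 b a b) * trace(a) - trace(b^2 a^4 b a b a) = x^4*y^2*z^2 - x^5*y*z - x^3*y^3*z - x^3*y*z^3 - x^2*y^2*z^2 + 5*x^3*y*z + x*y^3*z + 2*x*y*z^3 - x^2*z^2 - y^2*z^2 - 5*x*y*z + x^2 + y^2 + z^2 - 2
trace(b^2) = trace(b) * trace(b) - trace(1) = y^2 - 2
next, trace(b a^2 b) = trace(a) * trace(b^2 a) - trace(b^2) = x*y*z - x^2 - y^2 + 2
trace(a b a^2 b a) = trace(a) * trace(b a^2 b a) - trace(b a^2 b) = x^2*z^2 - 2*x*y*z + y^2 - 2
trace(b a b^2 a b a^2) = trace(b) * trace(a b a^2 b a b) - trace(a b a^2 b a) = x*y*z^3 - x^2*z^2 - y^2*z^2 + 2
and trace(a^2 b a b^2 a b a) = trace(a) * trace(b a b^2 a b a^2) - trace(b a b^2 a b a) = x^2*y*z^3 - x^3*z^2 - x*y^2*z^2 - y*z^3 + x*z^2 + 2*y*z + x
next, trace(b a b a^4 b a b) = trace(a) * trace(a^2 b a b^2 a b a) - trace(a^2 b a b^2 a b) = x^3*y*z^3 - x^4*z^2 - x^2*y^2*z^2 - 2*x*y*z^3 + 2*x^2*z^2 + y^2*z^2 + 2*x*y*z + x^2 - 2
and trace(b a b a b a b a) = trace(a b) * trace(a b a b a b) - trace(a^-1 b^-1 a^-1 b^-1)   [split at repeated a] = z^4 - 4*z^2 + 2
trace(a b a b a b a b a) = trace(a) * trace(b a b a b a b a) - trace(b a b a b a b) = x*z^4 - y*z^3 - 3*x*z^2 + 2*y*z + x
next, trace(b a b a b a b a^3) = trace(a) * trace(a b a b a b a b a) - trace(a b a b a b a b) = x^2*z^4 - x*y*z^3 - 3*x^2*z^2 - z^4 + 2*x*y*z + x^2 + 4*z^2 - 2
and trace(b a b a^4 b a b a) = trace(a) * trace(b a b a b a b a^3) - trace(b a b a b a b a^2) = x^3*z^4 - x^2*y*z^3 - 3*x^3*z^2 - 2*x*z^4 + 2*x^2*y*z + y*z^3 + x^3 + 7*x*z^2 - 2*y*z - 3*x
next, trace(b a^4 b a b a^-1 b a) = trace(b a b a^4 b a b) * trace(a) - trace(b a b a^4 b a b a) = x^4*y*z^3 - x^5*z^2 - x^3*y^2*z^2 - x^3*z^4 - x^2*y*z^3 + 5*x^3*z^2 + x*y^2*z^2 + 2*x*z^4 - y*z^3 - 7*x*z^2 + 2*y*z + x
next, trace(a^4 b a b a^-1 b a^-1 b) = trace(b a^4 b a b a^-1 b) * trace(a) - trace(b a^4 b a b a^-1 b a) = x^5*y^2*z^2 - x^6*y*z - x^4*y^3*z - 2*x^4*y*z^3 + x^5*z^2 + x^3*z^4 + 5*x^4*y*z + x^2*y^3*z + 3*x^2*y*z^3 - 6*x^3*z^2 - 2*x*y^2*z^2 - 2*x*z^4 - 5*x^2*y*z + y*z^3 + x^3 + x*y^2 + 8*x*z^2 - 2*y*z - 3*x
next, trace(a b a^-1 b a^-1 b^-1 a^4 b) = trace(a^4 b a b a^-1 b a^-1) * trace(b) - trace(a^4 b a b a^-1 b a^-1 b) = -x^5*y^2*z^2 + x^6*y*z + x^4*y^3*z + 2*x^4*y*z^3 - x^5*z^2 + x^3*y^2*z^2 - x^3*z^4 - 6*x^4*y*z - 2*x^2*y^3*z - 4*x^2*y*z^3 + 6*x^3*z^2 + 2*x*y^2*z^2 + 2*x*z^4 + 9*x^2*y*z - x^3 - x*y^2 - 8*x*z^2 - y*z + 3*x

-x^5*y^2*z^2 + x^6*y*z + x^4*y^3*z + 2*x^4*y*z^3 - x^5*z^2 + x^3*y^2*z^2 - x^3*z^4 - 6*x^4*y*z - 2*x^2*y^3*z - 4*x^2*y*z^3 + 6*x^3*z^2 + 2*x*y^2*z^2 + 2*x*z^4 + 9*x^2*y*z - x^3 - x*y^2 - 8*x*z^2 - y*z + 3*x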